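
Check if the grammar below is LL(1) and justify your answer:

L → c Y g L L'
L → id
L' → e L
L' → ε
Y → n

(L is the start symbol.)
No. Predict set conflict for L': { 'e' }

A grammar is LL(1) if for each non-terminal N with multiple productions, the predict sets of those productions are pairwise disjoint, where PREDICT(N → α) = (FIRST(α) \ {ε}) ∪ (FOLLOW(N) if α ⇒* ε).

Relevant sets:
  FOLLOW(L') = { $, 'e' }

For L:
  PREDICT(L → c Y g L L') = { 'c' }
  PREDICT(L → id) = { 'id' }
For L':
  PREDICT(L' → e L) = { 'e' }
  PREDICT(L' → ε) = { $, 'e' }
Y has a single production, so nothing to check there.

Conflict found: Predict set conflict for L': { 'e' }
The grammar is NOT LL(1).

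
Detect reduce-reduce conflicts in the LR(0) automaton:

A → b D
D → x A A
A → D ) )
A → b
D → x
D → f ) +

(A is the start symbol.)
A reduce-reduce conflict occurs when an LR(0) state has two complete items [A → α .] and [B → β .] — both call for a reduction, and with no lookahead the parser cannot choose between them.

Augment with A' → A and build the canonical LR(0) collection (I0 = CLOSURE({[A' → . A]}), then GOTO on every symbol after a dot until no new states appear). It has 13 states:
  I0: { [A → . D ) )], [A → . b D], [A → . b], [A' → . A], [D → . f ) +], [D → . x A A], [D → . x] }  — shift
  I1: { [A' → A .] }  — accept
  I2: { [A → D . ) )] }  — shift
  I3: { [A → b . D], [A → b .], [D → . f ) +], [D → . x A A], [D → . x] }  — shift, reduce
  I4: { [D → f . ) +] }  — shift
  I5: { [A → . D ) )], [A → . b D], [A → . b], [D → . f ) +], [D → . x A A], [D → . x], [D → x . A A], [D → x .] }  — shift, reduce
  I6: { [A → . D ) )], [A → . b D], [A → . b], [D → . f ) +], [D → . x A A], [D → . x], [D → x A . A] }  — shift
  I7: { [D → x A A .] }  — reduce
  I8: { [D → f ) . +] }  — shift
  I9: { [D → f ) + .] }  — reduce
  I10: { [A → b D .] }  — reduce
  I11: { [A → D ) . )] }  — shift
  I12: { [A → D ) ) .] }  — reduce

No state contains more than one complete item.

Answer: No reduce-reduce conflicts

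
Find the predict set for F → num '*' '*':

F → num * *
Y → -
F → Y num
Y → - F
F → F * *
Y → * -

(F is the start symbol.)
PREDICT(F → num '*' '*') = (FIRST(RHS) \ {ε}) ∪ (FOLLOW(F) if ε ∈ FIRST(RHS), i.e. RHS ⇒* ε)
FIRST(num '*' '*') = { 'num' }
ε ∉ FIRST(num '*' '*'), so FOLLOW(F) is not added.
PREDICT(F → num '*' '*') = { 'num' }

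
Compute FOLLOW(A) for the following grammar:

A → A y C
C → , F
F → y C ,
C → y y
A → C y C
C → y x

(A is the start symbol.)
A is the start symbol, so $ ∈ FOLLOW(A).
In A → A y C: A is followed by y C, add FIRST(y C) \ {ε} = { 'y' }

Taking the union: FOLLOW(A) = { $, 'y' }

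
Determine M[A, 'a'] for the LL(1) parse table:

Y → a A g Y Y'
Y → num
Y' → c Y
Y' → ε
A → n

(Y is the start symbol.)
Empty (error entry)

To find M[A, 'a'], we find productions for A where 'a' is in the predict set (PREDICT(N → α) = (FIRST(α) \ {ε}) ∪ (FOLLOW(N) if α ⇒* ε)).

A → n: PREDICT = { 'n' }

M[A, 'a'] is empty (no production applies)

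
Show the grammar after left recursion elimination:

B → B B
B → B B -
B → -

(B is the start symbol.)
B is directly left-recursive. The standard transformation for
  A → A α₁ | ... | A α_m | β₁ | ... | β_n
is
  A  → β₁ A' | ... | β_n A'
  A' → α₁ A' | ... | α_m A' | ε

B → - becomes B → - B'
B → B B becomes B' → B B'
B → B B - becomes B' → B - B'
Add B' → ε

Resulting grammar:
B → - B'
B' → B B'
B' → B - B'
B' → ε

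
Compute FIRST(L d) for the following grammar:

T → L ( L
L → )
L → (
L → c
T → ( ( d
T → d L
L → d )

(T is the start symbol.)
FIRST sets of the non-terminals involved (from the grammar, by fixed-point iteration):
  FIRST(L) = { '(', ')', 'c', 'd' }

To compute FIRST(L d), process the symbols left to right:
Symbol L is a non-terminal. Add FIRST(L) \ {ε} = { '(', ')', 'c', 'd' }
L is not nullable (ε ∉ FIRST(L)), so stop here.
FIRST(L d) = { '(', ')', 'c', 'd' }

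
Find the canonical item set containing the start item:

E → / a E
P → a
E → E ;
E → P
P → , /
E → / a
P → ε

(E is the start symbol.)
{ [E → . / a E], [E → . / a], [E → . E ;], [E → . P], [E' → . E], [P → . , /], [P → . a], [P → .] }

First, augment the grammar with E' → E
I₀ = CLOSURE({ [E' → . E] }):
  [E' → . E] has the dot before E: add [E → . / a E], [E → . E ;], [E → . P], [E → . / a]
  [E → . P] has the dot before P: add [P → . a], [P → . , /], [P → .]
No further items can be added.

I₀ = { [E → . / a E], [E → . / a], [E → . E ;], [E → . P], [E' → . E], [P → . , /], [P → . a], [P → .] }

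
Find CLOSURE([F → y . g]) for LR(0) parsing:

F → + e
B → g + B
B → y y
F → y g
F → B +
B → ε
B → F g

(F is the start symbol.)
To compute CLOSURE, for each item [A → α.Bβ] where B is a non-terminal, add [B → .γ] for all productions B → γ; repeat for the newly added items until nothing changes.

Start with: [F → y . g]
The dot precedes the terminal g, so nothing is added.

CLOSURE = { [F → y . g] }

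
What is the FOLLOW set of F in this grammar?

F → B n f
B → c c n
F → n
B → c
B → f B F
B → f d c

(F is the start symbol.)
{ $, 'c', 'f', 'n' }

To compute FOLLOW(F), find every occurrence of F on a right-hand side N → α F β: add FIRST(β) \ {ε}, and if β is empty or nullable also add FOLLOW(N). Iterate to a fixed point.

F is the start symbol, so $ ∈ FOLLOW(F).
In B → f B F: F is at the end, add FOLLOW(B)

The FOLLOW sets referred to above (computed the same way, to a fixed point):
  FOLLOW(B) = { 'c', 'f', 'n' }

Taking the union: FOLLOW(F) = { $, 'c', 'f', 'n' }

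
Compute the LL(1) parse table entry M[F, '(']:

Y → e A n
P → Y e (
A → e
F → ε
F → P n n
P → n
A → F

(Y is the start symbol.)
To find M[F, '('], we find productions for F where '(' is in the predict set (PREDICT(N → α) = (FIRST(α) \ {ε}) ∪ (FOLLOW(N) if α ⇒* ε)).

Relevant sets:
  FIRST(P) = { 'e', 'n' }
  FOLLOW(F) = { 'n' }

F → ε: PREDICT = { 'n' }
F → P n n: PREDICT = { 'e', 'n' }

M[F, '('] is empty (no production applies)

Answer: Empty (error entry)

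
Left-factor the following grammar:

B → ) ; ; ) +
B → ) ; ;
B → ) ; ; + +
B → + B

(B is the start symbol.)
B → ) ; ; B'
B' → ) +
B' → ε
B' → + +
B → + B

Left-factoring transforms A → αβ₁ | αβ₂ into A → αA' and A' → β₁ | β₂
(α is the longest common prefix among the alternatives). Repeat until
no nonterminal has two alternatives with a common prefix.

Round 1: B has alternatives sharing prefix ') ; ;'. Introduce B': B → ) ; ; B'
  Add: B' → ) +
  Add: B' → ε
  Add: B' → + +

No remaining common prefixes — done.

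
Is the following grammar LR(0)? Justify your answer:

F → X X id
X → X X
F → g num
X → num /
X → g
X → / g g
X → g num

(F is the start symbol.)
No. Shift-reduce conflict between [X → g .] and [F → g . num]

A grammar is LR(0) if no state in the canonical LR(0) collection has:
  - both a shift item (dot before a terminal) and a complete item (shift-reduce conflict), or
  - two or more complete items (reduce-reduce conflict; the accept item [F' → F .] counts as a complete item here).

Augment with F' → F and build the canonical LR(0) collection (I0 = CLOSURE({[F' → . F]}), then GOTO on every symbol after a dot until no new states appear). It has 15 states:
  I0: { [F → . X X id], [F → . g num], [F' → . F], [X → . / g g], [X → . X X], [X → . g num], [X → . g], [X → . num /] }  — shift
  I1: { [X → / . g g] }  — shift
  I2: { [F' → F .] }  — accept
  I3: { [F → X . X id], [X → . / g g], [X → . X X], [X → . g num], [X → . g], [X → . num /], [X → X . X] }  — shift
  I4: { [F → g . num], [X → g . num], [X → g .] }  — shift, reduce
  I5: { [X → num . /] }  — shift
  I6: { [X → num / .] }  — reduce
  I7: { [F → g num .], [X → g num .] }  — 2 reduces
  I8: { [F → X X . id], [X → . / g g], [X → . X X], [X → . g num], [X → . g], [X → . num /], [X → X . X], [X → X X .] }  — shift, reduce
  I9: { [X → g . num], [X → g .] }  — shift, reduce
  I10: { [X → g num .] }  — reduce
  I11: { [X → . / g g], [X → . X X], [X → . g num], [X → . g], [X → . num /], [X → X . X], [X → X X .] }  — shift, reduce
  I12: { [F → X X id .] }  — reduce
  I13: { [X → / g . g] }  — shift
  I14: { [X → / g g .] }  — reduce

Conflict in state I4:
  Shift-reduce conflict between [X → g .] and [F → g . num]
So the grammar is NOT LR(0).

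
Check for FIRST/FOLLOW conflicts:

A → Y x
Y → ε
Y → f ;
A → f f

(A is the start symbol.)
No FIRST/FOLLOW conflicts.

A FIRST/FOLLOW conflict occurs when a non-terminal N has a nullable alternative N → β (β ⇒* ε) and another alternative N → α with FIRST(α) ∩ FOLLOW(N) ≠ ∅: on such a lookahead the parser cannot decide between expanding α and letting N vanish via β.

Nullable non-terminals: Y.

Y: nullable alternative(s) Y → ε; FOLLOW(Y) = { 'x' }
  Y → ε: FIRST \ {ε} = { } — this is the only nullable alternative, skip
  Y → f ;: FIRST \ {ε} = { 'f' } — disjoint from FOLLOW(Y)

A has no nullable alternative, so no FIRST/FOLLOW check is needed there.

No FIRST/FOLLOW conflicts found.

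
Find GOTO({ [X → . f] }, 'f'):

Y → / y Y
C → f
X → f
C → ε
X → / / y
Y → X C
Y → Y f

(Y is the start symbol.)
GOTO(I, 'f') = CLOSURE({ [A → αX.β] : [A → α.Xβ] ∈ I, X = 'f' })

Items with dot before 'f', with the dot advanced:
  [X → . f] → [X → f .]
Closure adds nothing (no advanced item has the dot before a non-terminal).

GOTO = { [X → f .] }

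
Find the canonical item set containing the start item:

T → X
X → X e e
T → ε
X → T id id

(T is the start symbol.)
First, augment the grammar with T' → T
I₀ = CLOSURE({ [T' → . T] }):
  [T' → . T] has the dot before T: add [T → . X], [T → .]
  [T → . X] has the dot before X: add [X → . X e e], [X → . T id id]
No further items can be added.

I₀ = { [T → . X], [T → .], [T' → . T], [X → . T id id], [X → . X e e] }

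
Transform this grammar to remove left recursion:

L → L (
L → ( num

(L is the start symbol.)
L is directly left-recursive. The standard transformation for
  A → A α₁ | ... | A α_m | β₁ | ... | β_n
is
  A  → β₁ A' | ... | β_n A'
  A' → α₁ A' | ... | α_m A' | ε

L → ( num becomes L → ( num L'
L → L ( becomes L' → ( L'
Add L' → ε

Resulting grammar:
L → ( num L'
L' → ( L'
L' → ε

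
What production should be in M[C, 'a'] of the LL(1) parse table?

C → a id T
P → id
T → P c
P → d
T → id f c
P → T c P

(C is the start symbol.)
To find M[C, 'a'], we find productions for C where 'a' is in the predict set (PREDICT(N → α) = (FIRST(α) \ {ε}) ∪ (FOLLOW(N) if α ⇒* ε)).

C → a id T: PREDICT = { 'a' }
  'a' is in predict set, so this production goes in M[C, 'a']

M[C, 'a'] = C → a id T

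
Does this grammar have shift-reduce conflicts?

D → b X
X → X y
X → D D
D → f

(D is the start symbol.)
Yes — I5: [D → b X .] vs [X → X . y]

A shift-reduce conflict occurs when an LR(0) state has both:
  - a complete (reduce) item [A → α .] (dot at the end), and
  - a shift item [B → β . c γ] (dot before a terminal).

Augment with D' → D and build the canonical LR(0) collection (I0 = CLOSURE({[D' → . D]}), then GOTO on every symbol after a dot until no new states appear). It has 8 states:
  I0: { [D → . b X], [D → . f], [D' → . D] }  — shift
  I1: { [D' → D .] }  — accept
  I2: { [D → . b X], [D → . f], [D → b . X], [X → . D D], [X → . X y] }  — shift
  I3: { [D → f .] }  — reduce
  I4: { [D → . b X], [D → . f], [X → D . D] }  — shift
  I5: { [D → b X .], [X → X . y] }  — shift, reduce
  I6: { [X → X y .] }  — reduce
  I7: { [X → D D .] }  — reduce

I5 contains reduce item [D → b X .] and shift item [X → X . y] — shift-reduce conflict.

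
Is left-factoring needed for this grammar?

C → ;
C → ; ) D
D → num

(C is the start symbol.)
Yes, C has productions with common prefix ';'

Left-factoring is needed when two productions for the same non-terminal
share a common prefix on the right-hand side.

Productions for C:
  C → ;
  C → ; ) D

Found common prefix ';' in productions for C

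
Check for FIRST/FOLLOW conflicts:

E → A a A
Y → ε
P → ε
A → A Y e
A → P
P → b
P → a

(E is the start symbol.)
Yes. P → a with FOLLOW(P) on { 'a' }; A → A Y e with FOLLOW(A) on { 'a', 'e' }

Nullable non-terminals: A, P, Y.
FIRST sets used below: FIRST(A) = { 'a', 'b', 'e', ε }, FIRST(Y) = { ε }, FIRST(P) = { 'a', 'b', ε }

A: nullable alternative(s) A → P; FOLLOW(A) = { $, 'a', 'e' }
  A → A Y e: FIRST \ {ε} = { 'a', 'b', 'e' } — overlaps FOLLOW(A) on { 'a', 'e' }: CONFLICT
  A → P: FIRST \ {ε} = { 'a', 'b' } — this is the only nullable alternative, skip

P: nullable alternative(s) P → ε; FOLLOW(P) = { $, 'a', 'e' }
  P → ε: FIRST \ {ε} = { } — this is the only nullable alternative, skip
  P → b: FIRST \ {ε} = { 'b' } — disjoint from FOLLOW(P)
  P → a: FIRST \ {ε} = { 'a' } — overlaps FOLLOW(P) on { 'a' }: CONFLICT
Y has a nullable alternative but only one production, so nothing to check.

E has no nullable alternative, so no FIRST/FOLLOW check is needed there.

So the grammar has 2 FIRST/FOLLOW conflicts (marked CONFLICT above).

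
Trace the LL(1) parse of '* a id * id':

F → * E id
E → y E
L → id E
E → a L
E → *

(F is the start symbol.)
LL(1) parsing maintains a stack (initially the start symbol over $) and the input. At each step: if the stack top is a terminal, match it against the current input token; if it is a non-terminal N, replace it with the RHS of M[N, lookahead] (the unique production whose predict set contains the lookahead).

Stack is shown with the top on the left.

Stack      Input          Action
--------------------------------
F $        * a id * id $  output F → * E id
* E id $   * a id * id $  match '*'
E id $     a id * id $    output E → a L
a L id $   a id * id $    match 'a'
L id $     id * id $      output L → id E
id E id $  id * id $      match 'id'
E id $     * id $         output E → *
* id $     * id $         match '*'
id $       id $           match 'id'
$          $              accept

The string is accepted.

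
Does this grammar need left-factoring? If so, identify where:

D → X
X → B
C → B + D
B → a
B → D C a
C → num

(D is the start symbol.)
No, left-factoring is not needed

Left-factoring is needed when two productions for the same non-terminal
share a common prefix on the right-hand side.

Productions for C:
  C → B + D
  C → num
Productions for B:
  B → a
  B → D C a

No common prefixes found.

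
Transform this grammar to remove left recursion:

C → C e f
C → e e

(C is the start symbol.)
C is directly left-recursive. The standard transformation for
  A → A α₁ | ... | A α_m | β₁ | ... | β_n
is
  A  → β₁ A' | ... | β_n A'
  A' → α₁ A' | ... | α_m A' | ε

C → e e becomes C → e e C'
C → C e f becomes C' → e f C'
Add C' → ε

Resulting grammar:
C → e e C'
C' → e f C'
C' → ε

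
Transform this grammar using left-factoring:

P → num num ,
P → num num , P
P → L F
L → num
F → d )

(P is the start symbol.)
Left-factoring transforms A → αβ₁ | αβ₂ into A → αA' and A' → β₁ | β₂
(α is the longest common prefix among the alternatives). Repeat until
no nonterminal has two alternatives with a common prefix.

Round 1: P has alternatives sharing prefix 'num num ,'. Introduce P': P → num num , P'
  Add: P' → ε
  Add: P' → P

No remaining common prefixes — done.

Resulting grammar:
P → num num , P'
P' → ε
P' → P
P → L F
L → num
F → d )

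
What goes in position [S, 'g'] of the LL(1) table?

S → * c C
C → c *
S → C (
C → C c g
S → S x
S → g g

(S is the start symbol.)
To find M[S, 'g'], we find productions for S where 'g' is in the predict set (PREDICT(N → α) = (FIRST(α) \ {ε}) ∪ (FOLLOW(N) if α ⇒* ε)).

Relevant sets:
  FIRST(C) = { 'c' }
  FIRST(S) = { '*', 'c', 'g' }

S → * c C: PREDICT = { '*' }
S → C (: PREDICT = { 'c' }
S → S x: PREDICT = { '*', 'c', 'g' }
  'g' is in predict set, so this production goes in M[S, 'g']
S → g g: PREDICT = { 'g' }
  'g' is in predict set, so this production goes in M[S, 'g']

M[S, 'g'] = S → S x, S → g g  (a multiply-defined cell — the grammar is not LL(1))

Answer: S → S x, S → g g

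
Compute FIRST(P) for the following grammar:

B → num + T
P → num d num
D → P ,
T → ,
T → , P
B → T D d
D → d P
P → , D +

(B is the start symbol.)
{ ',', 'num' }

To compute FIRST(P), examine every production with P on the left-hand side, reading each right-hand side left to right until a non-nullable symbol is reached.

From P → num d num:
  - num is a terminal: add 'num' and stop
From P → , D +:
  - ',' is a terminal: add ',' and stop

Collecting: FIRST(P) = { ',', 'num' }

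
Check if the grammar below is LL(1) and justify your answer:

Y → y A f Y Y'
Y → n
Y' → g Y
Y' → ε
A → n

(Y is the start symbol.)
A grammar is LL(1) if for each non-terminal N with multiple productions, the predict sets of those productions are pairwise disjoint, where PREDICT(N → α) = (FIRST(α) \ {ε}) ∪ (FOLLOW(N) if α ⇒* ε).

Relevant sets:
  FOLLOW(Y') = { $, 'g' }

For Y:
  PREDICT(Y → y A f Y Y') = { 'y' }
  PREDICT(Y → n) = { 'n' }
For Y':
  PREDICT(Y' → g Y) = { 'g' }
  PREDICT(Y' → ε) = { $, 'g' }
A has a single production, so nothing to check there.

Conflict found: Predict set conflict for Y': { 'g' }
The grammar is NOT LL(1).

Answer: No. Predict set conflict for Y': { 'g' }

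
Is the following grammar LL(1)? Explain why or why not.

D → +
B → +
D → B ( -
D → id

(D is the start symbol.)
Relevant sets:
  FIRST(B) = { '+' }

For D:
  PREDICT(D → '+') = { '+' }
  PREDICT(D → B '(' '-') = { '+' }
  PREDICT(D → id) = { 'id' }
B has a single production, so nothing to check there.

Conflict found: Predict set conflict for D: { '+' }
The grammar is NOT LL(1).

Answer: No. Predict set conflict for D: { '+' }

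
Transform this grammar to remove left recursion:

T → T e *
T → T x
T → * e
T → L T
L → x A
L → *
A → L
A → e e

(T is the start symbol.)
T is directly left-recursive. The standard transformation for
  A → A α₁ | ... | A α_m | β₁ | ... | β_n
is
  A  → β₁ A' | ... | β_n A'
  A' → α₁ A' | ... | α_m A' | ε

T → * e becomes T → * e T'
T → L T becomes T → L T T'
T → T e * becomes T' → e * T'
T → T x becomes T' → x T'
Add T' → ε

Productions for other non-terminals are unchanged:
  L → x A
  L → *
  A → L
  A → e e

Resulting grammar:
T → * e T'
T → L T T'
T' → e * T'
T' → x T'
T' → ε
L → x A
L → *
A → L
A → e e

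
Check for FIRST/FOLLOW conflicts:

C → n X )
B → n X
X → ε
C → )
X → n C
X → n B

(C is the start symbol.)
No FIRST/FOLLOW conflicts.

Nullable non-terminals: X.

X: nullable alternative(s) X → ε; FOLLOW(X) = { ')' }
  X → ε: FIRST \ {ε} = { } — this is the only nullable alternative, skip
  X → n C: FIRST \ {ε} = { 'n' } — disjoint from FOLLOW(X)
  X → n B: FIRST \ {ε} = { 'n' } — disjoint from FOLLOW(X)

B, C have no nullable alternative, so no FIRST/FOLLOW check is needed there.

No FIRST/FOLLOW conflicts found.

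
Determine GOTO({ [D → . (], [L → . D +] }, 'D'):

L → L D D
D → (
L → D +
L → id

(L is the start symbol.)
GOTO(I, 'D') = CLOSURE({ [A → αX.β] : [A → α.Xβ] ∈ I, X = 'D' })

Items with dot before 'D', with the dot advanced:
  [L → . D +] → [L → D . +]
Closure adds nothing (no advanced item has the dot before a non-terminal).

GOTO = { [L → D . +] }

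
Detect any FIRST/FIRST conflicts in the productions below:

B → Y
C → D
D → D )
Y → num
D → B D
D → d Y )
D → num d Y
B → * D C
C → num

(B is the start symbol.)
Yes. C → D / C → num on { 'num' }; D → D ')' / D → B D on { '*', 'num' }; D → D ')' / D → d Y ')' on { 'd' }; D → D ')' / D → num d Y on { 'num' }; D → B D / D → num d Y on { 'num' }

FIRST sets of the non-terminals at (or reachable through a nullable prefix from) the front of some alternative:
  FIRST(Y) = { 'num' }
  FIRST(D) = { '*', 'd', 'num' }
  FIRST(B) = { '*', 'num' }

Productions for B:
  B → Y: FIRST = { 'num' }
  B → * D C: FIRST = { '*' }
Productions for C:
  C → D: FIRST = { '*', 'd', 'num' }
  C → num: FIRST = { 'num' }
Productions for D:
  D → D ): FIRST = { '*', 'd', 'num' }
  D → B D: FIRST = { '*', 'num' }
  D → d Y ): FIRST = { 'd' }
  D → num d Y: FIRST = { 'num' }
Y has only one production, so no FIRST/FIRST conflict is possible there.

Conflict for C: C → D and C → num
  Overlap: { 'num' }
Conflict for D: D → D ) and D → B D
  Overlap: { '*', 'num' }
Conflict for D: D → D ) and D → d Y )
  Overlap: { 'd' }
Conflict for D: D → D ) and D → num d Y
  Overlap: { 'num' }
Conflict for D: D → B D and D → num d Y
  Overlap: { 'num' }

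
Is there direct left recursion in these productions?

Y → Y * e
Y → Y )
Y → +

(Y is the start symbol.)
Yes, Y is left-recursive

Direct left recursion occurs when N → N α for some non-terminal N (the right-hand side begins with the left-hand side itself).

Y → Y * e: LEFT RECURSIVE (starts with Y)
Y → Y ): LEFT RECURSIVE (starts with Y)
Y → +: starts with '+'

The grammar has direct left recursion on: Y.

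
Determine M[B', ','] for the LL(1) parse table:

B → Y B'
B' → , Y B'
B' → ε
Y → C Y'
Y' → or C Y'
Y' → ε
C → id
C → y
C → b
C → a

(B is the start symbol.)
To find M[B', ','], we find productions for B' where ',' is in the predict set (PREDICT(N → α) = (FIRST(α) \ {ε}) ∪ (FOLLOW(N) if α ⇒* ε)).

Relevant sets:
  FOLLOW(B') = { $ }

B' → , Y B': PREDICT = { ',' }
  ',' is in predict set, so this production goes in M[B', ',']
B' → ε: PREDICT = { $ }

M[B', ','] = B' → , Y B'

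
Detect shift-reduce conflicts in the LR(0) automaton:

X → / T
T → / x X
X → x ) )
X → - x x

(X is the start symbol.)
No shift-reduce conflicts

A shift-reduce conflict occurs when an LR(0) state has both:
  - a complete (reduce) item [A → α .] (dot at the end), and
  - a shift item [B → β . c γ] (dot before a terminal).

Augment with X' → X and build the canonical LR(0) collection (I0 = CLOSURE({[X' → . X]}), then GOTO on every symbol after a dot until no new states appear). It has 13 states:
  I0: { [X → . - x x], [X → . / T], [X → . x ) )], [X' → . X] }  — shift
  I1: { [X → - . x x] }  — shift
  I2: { [T → . / x X], [X → / . T] }  — shift
  I3: { [X' → X .] }  — accept
  I4: { [X → x . ) )] }  — shift
  I5: { [X → x ) . )] }  — shift
  I6: { [X → x ) ) .] }  — reduce
  I7: { [T → / . x X] }  — shift
  I8: { [X → / T .] }  — reduce
  I9: { [T → / x . X], [X → . - x x], [X → . / T], [X → . x ) )] }  — shift
  I10: { [T → / x X .] }  — reduce
  I11: { [X → - x . x] }  — shift
  I12: { [X → - x x .] }  — reduce

No state contains both a complete item and a shift item.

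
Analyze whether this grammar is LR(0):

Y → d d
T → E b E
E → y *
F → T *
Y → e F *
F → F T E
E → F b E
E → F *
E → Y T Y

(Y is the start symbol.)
No. Shift-reduce conflict between [E → F b E .] and [T → E . b E]

A grammar is LR(0) if no state in the canonical LR(0) collection has:
  - both a shift item (dot before a terminal) and a complete item (shift-reduce conflict), or
  - two or more complete items (reduce-reduce conflict; the accept item [Y' → Y .] counts as a complete item here).

Augment with Y' → Y and build the canonical LR(0) collection (I0 = CLOSURE({[Y' → . Y]}), then GOTO on every symbol after a dot until no new states appear). It has 23 states:
  I0: { [Y → . d d], [Y → . e F *], [Y' → . Y] }  — shift
  I1: { [Y' → Y .] }  — accept
  I2: { [Y → d . d] }  — shift
  I3: { [E → . F *], [E → . F b E], [E → . Y T Y], [E → . y *], [F → . F T E], [F → . T *], [T → . E b E], [Y → . d d], [Y → . e F *], [Y → e . F *] }  — shift
  I4: { [T → E . b E] }  — shift
  I5: { [E → . F *], [E → . F b E], [E → . Y T Y], [E → . y *], [E → F . *], [E → F . b E], [F → . F T E], [F → . T *], [F → F . T E], [T → . E b E], [Y → . d d], [Y → . e F *], [Y → e F . *] }  — shift
  I6: { [F → T . *] }  — shift
  I7: { [E → . F *], [E → . F b E], [E → . Y T Y], [E → . y *], [E → Y . T Y], [F → . F T E], [F → . T *], [T → . E b E], [Y → . d d], [Y → . e F *] }  — shift
  I8: { [E → y . *] }  — shift
  I9: { [E → y * .] }  — reduce
  I10: { [E → . F *], [E → . F b E], [E → . Y T Y], [E → . y *], [E → F . *], [E → F . b E], [F → . F T E], [F → . T *], [F → F . T E], [T → . E b E], [Y → . d d], [Y → . e F *] }  — shift
  I11: { [E → Y T . Y], [F → T . *], [Y → . d d], [Y → . e F *] }  — shift
  I12: { [F → T * .] }  — reduce
  I13: { [E → Y T Y .] }  — reduce
  I14: { [E → F * .] }  — reduce
  I15: { [E → . F *], [E → . F b E], [E → . Y T Y], [E → . y *], [F → . F T E], [F → . T *], [F → F T . E], [F → T . *], [T → . E b E], [Y → . d d], [Y → . e F *] }  — shift
  I16: { [E → . F *], [E → . F b E], [E → . Y T Y], [E → . y *], [E → F b . E], [F → . F T E], [F → . T *], [T → . E b E], [Y → . d d], [Y → . e F *] }  — shift
  I17: { [E → F b E .], [T → E . b E] }  — shift, reduce
  I18: { [E → . F *], [E → . F b E], [E → . Y T Y], [E → . y *], [F → . F T E], [F → . T *], [T → . E b E], [T → E b . E], [Y → . d d], [Y → . e F *] }  — shift
  I19: { [T → E . b E], [T → E b E .] }  — shift, reduce
  I20: { [F → F T E .], [T → E . b E] }  — shift, reduce
  I21: { [E → F * .], [Y → e F * .] }  — 2 reduces
  I22: { [Y → d d .] }  — reduce

Conflict in state I17:
  Shift-reduce conflict between [E → F b E .] and [T → E . b E]
So the grammar is NOT LR(0).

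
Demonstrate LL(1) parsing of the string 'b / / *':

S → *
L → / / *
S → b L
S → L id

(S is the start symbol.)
LL(1) parsing maintains a stack (initially the start symbol over $) and the input. At each step: if the stack top is a terminal, match it against the current input token; if it is a non-terminal N, replace it with the RHS of M[N, lookahead] (the unique production whose predict set contains the lookahead).

Stack is shown with the top on the left.

Stack    Input      Action
--------------------------
S $      b / / * $  output S → b L
b L $    b / / * $  match 'b'
L $      / / * $    output L → / / *
/ / * $  / / * $    match '/'
/ * $    / * $      match '/'
* $      * $        match '*'
$        $          accept

The string is accepted.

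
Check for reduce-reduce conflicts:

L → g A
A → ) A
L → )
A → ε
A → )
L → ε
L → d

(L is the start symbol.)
Yes — I5: [A → .] vs [A → ) .]

Augment with L' → L and build the canonical LR(0) collection (I0 = CLOSURE({[L' → . L]}), then GOTO on every symbol after a dot until no new states appear). It has 8 states:
  I0: { [L → . )], [L → . d], [L → . g A], [L → .], [L' → . L] }  — shift, reduce
  I1: { [L → ) .] }  — reduce
  I2: { [L' → L .] }  — accept
  I3: { [L → d .] }  — reduce
  I4: { [A → . ) A], [A → . )], [A → .], [L → g . A] }  — shift, reduce
  I5: { [A → ) . A], [A → ) .], [A → . ) A], [A → . )], [A → .] }  — shift, 2 reduces
  I6: { [L → g A .] }  — reduce
  I7: { [A → ) A .] }  — reduce

I5 contains complete items [A → .], [A → ) .] — reduce-reduce conflict.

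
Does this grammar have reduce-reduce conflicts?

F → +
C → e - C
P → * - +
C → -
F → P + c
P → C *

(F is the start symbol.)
A reduce-reduce conflict occurs when an LR(0) state has two complete items [A → α .] and [B → β .] — both call for a reduction, and with no lookahead the parser cannot choose between them.

Augment with F' → F and build the canonical LR(0) collection (I0 = CLOSURE({[F' → . F]}), then GOTO on every symbol after a dot until no new states appear). It has 15 states:
  I0: { [C → . -], [C → . e - C], [F → . +], [F → . P + c], [F' → . F], [P → . * - +], [P → . C *] }  — shift
  I1: { [P → * . - +] }  — shift
  I2: { [F → + .] }  — reduce
  I3: { [C → - .] }  — reduce
  I4: { [P → C . *] }  — shift
  I5: { [F' → F .] }  — accept
  I6: { [F → P . + c] }  — shift
  I7: { [C → e . - C] }  — shift
  I8: { [C → . -], [C → . e - C], [C → e - . C] }  — shift
  I9: { [C → e - C .] }  — reduce
  I10: { [F → P + . c] }  — shift
  I11: { [F → P + c .] }  — reduce
  I12: { [P → C * .] }  — reduce
  I13: { [P → * - . +] }  — shift
  I14: { [P → * - + .] }  — reduce

No state contains more than one complete item.

Answer: No reduce-reduce conflicts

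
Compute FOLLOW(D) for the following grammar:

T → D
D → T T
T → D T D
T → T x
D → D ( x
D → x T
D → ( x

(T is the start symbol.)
{ $, '(', 'x' }

To compute FOLLOW(D), find every occurrence of D on a right-hand side N → α D β: add FIRST(β) \ {ε}, and if β is empty or nullable also add FOLLOW(N). Iterate to a fixed point.

In T → D: D is at the end, add FOLLOW(T)
In T → D T D: D is followed by T D, add FIRST(T D) \ {ε} = { '(', 'x' }
In T → D T D: D is at the end, add FOLLOW(T)
In D → D ( x: D is followed by '(' x, add FIRST('(' x) \ {ε} = { '(' }

The FOLLOW sets referred to above (computed the same way, to a fixed point):
  FOLLOW(T) = { $, '(', 'x' }

Taking the union: FOLLOW(D) = { $, '(', 'x' }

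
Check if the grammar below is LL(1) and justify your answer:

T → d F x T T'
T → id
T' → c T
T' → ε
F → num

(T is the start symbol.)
A grammar is LL(1) if for each non-terminal N with multiple productions, the predict sets of those productions are pairwise disjoint, where PREDICT(N → α) = (FIRST(α) \ {ε}) ∪ (FOLLOW(N) if α ⇒* ε).

Relevant sets:
  FOLLOW(T') = { $, 'c' }

For T:
  PREDICT(T → d F x T T') = { 'd' }
  PREDICT(T → id) = { 'id' }
For T':
  PREDICT(T' → c T) = { 'c' }
  PREDICT(T' → ε) = { $, 'c' }
F has a single production, so nothing to check there.

Conflict found: Predict set conflict for T': { 'c' }
The grammar is NOT LL(1).

Answer: No. Predict set conflict for T': { 'c' }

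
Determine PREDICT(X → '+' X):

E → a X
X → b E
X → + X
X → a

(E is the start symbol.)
PREDICT(X → '+' X) = (FIRST(RHS) \ {ε}) ∪ (FOLLOW(X) if ε ∈ FIRST(RHS), i.e. RHS ⇒* ε)
FIRST('+' X) = { '+' }
ε ∉ FIRST('+' X), so FOLLOW(X) is not added.
PREDICT(X → '+' X) = { '+' }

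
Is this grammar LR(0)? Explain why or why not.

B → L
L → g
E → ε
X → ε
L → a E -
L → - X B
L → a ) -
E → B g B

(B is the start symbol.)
No. Shift-reduce conflict between [E → .] and [L → . - X B]

A grammar is LR(0) if no state in the canonical LR(0) collection has:
  - both a shift item (dot before a terminal) and a complete item (shift-reduce conflict), or
  - two or more complete items (reduce-reduce conflict; the accept item [B' → B .] counts as a complete item here).

Augment with B' → B and build the canonical LR(0) collection (I0 = CLOSURE({[B' → . B]}), then GOTO on every symbol after a dot until no new states appear). It has 15 states:
  I0: { [B → . L], [B' → . B], [L → . - X B], [L → . a ) -], [L → . a E -], [L → . g] }  — shift
  I1: { [L → - . X B], [X → .] }  — reduce
  I2: { [B' → B .] }  — accept
  I3: { [B → L .] }  — reduce
  I4: { [B → . L], [E → . B g B], [E → .], [L → . - X B], [L → . a ) -], [L → . a E -], [L → . g], [L → a . ) -], [L → a . E -] }  — shift, reduce
  I5: { [L → g .] }  — reduce
  I6: { [L → a ) . -] }  — shift
  I7: { [E → B . g B] }  — shift
  I8: { [L → a E . -] }  — shift
  I9: { [L → a E - .] }  — reduce
  I10: { [B → . L], [E → B g . B], [L → . - X B], [L → . a ) -], [L → . a E -], [L → . g] }  — shift
  I11: { [E → B g B .] }  — reduce
  I12: { [L → a ) - .] }  — reduce
  I13: { [B → . L], [L → - X . B], [L → . - X B], [L → . a ) -], [L → . a E -], [L → . g] }  — shift
  I14: { [L → - X B .] }  — reduce

Conflict in state I4:
  Shift-reduce conflict between [E → .] and [L → . - X B]
So the grammar is NOT LR(0).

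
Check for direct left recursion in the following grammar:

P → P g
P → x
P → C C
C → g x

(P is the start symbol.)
Yes, P is left-recursive

Direct left recursion occurs when N → N α for some non-terminal N (the right-hand side begins with the left-hand side itself).

P → P g: LEFT RECURSIVE (starts with P)
P → x: starts with x
P → C C: starts with C
C → g x: starts with g

The grammar has direct left recursion on: P.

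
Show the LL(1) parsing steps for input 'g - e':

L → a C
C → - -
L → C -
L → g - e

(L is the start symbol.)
Stack is shown with the top on the left.

Stack    Input    Action
------------------------
L $      g - e $  output L → g - e
g - e $  g - e $  match 'g'
- e $    - e $    match '-'
e $      e $      match 'e'
$        $        accept

The string is accepted.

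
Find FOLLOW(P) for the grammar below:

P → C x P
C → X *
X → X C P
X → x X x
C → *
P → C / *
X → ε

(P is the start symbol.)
To compute FOLLOW(P), find every occurrence of P on a right-hand side N → α P β: add FIRST(β) \ {ε}, and if β is empty or nullable also add FOLLOW(N). Iterate to a fixed point.

P is the start symbol, so $ ∈ FOLLOW(P).
In P → C x P: P is at the end; this adds FOLLOW(P) to itself — nothing new
In X → X C P: P is at the end, add FOLLOW(X)

The FOLLOW sets referred to above (computed the same way, to a fixed point):
  FOLLOW(X) = { '*', 'x' }

Taking the union: FOLLOW(P) = { $, '*', 'x' }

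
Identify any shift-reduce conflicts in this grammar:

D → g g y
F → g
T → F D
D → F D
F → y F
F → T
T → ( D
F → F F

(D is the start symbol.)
A shift-reduce conflict occurs when an LR(0) state has both:
  - a complete (reduce) item [A → α .] (dot at the end), and
  - a shift item [B → β . c γ] (dot before a terminal).

Augment with D' → D and build the canonical LR(0) collection (I0 = CLOSURE({[D' → . D]}), then GOTO on every symbol after a dot until no new states appear). It has 15 states:
  I0: { [D → . F D], [D → . g g y], [D' → . D], [F → . F F], [F → . T], [F → . g], [F → . y F], [T → . ( D], [T → . F D] }  — shift
  I1: { [D → . F D], [D → . g g y], [F → . F F], [F → . T], [F → . g], [F → . y F], [T → ( . D], [T → . ( D], [T → . F D] }  — shift
  I2: { [D' → D .] }  — accept
  I3: { [D → . F D], [D → . g g y], [D → F . D], [F → . F F], [F → . T], [F → . g], [F → . y F], [F → F . F], [T → . ( D], [T → . F D], [T → F . D] }  — shift
  I4: { [F → T .] }  — reduce
  I5: { [D → g . g y], [F → g .] }  — shift, reduce
  I6: { [F → . F F], [F → . T], [F → . g], [F → . y F], [F → y . F], [T → . ( D], [T → . F D] }  — shift
  I7: { [D → . F D], [D → . g g y], [F → . F F], [F → . T], [F → . g], [F → . y F], [F → F . F], [F → y F .], [T → . ( D], [T → . F D], [T → F . D] }  — shift, reduce
  I8: { [F → g .] }  — reduce
  I9: { [T → F D .] }  — reduce
  I10: { [D → . F D], [D → . g g y], [D → F . D], [F → . F F], [F → . T], [F → . g], [F → . y F], [F → F . F], [F → F F .], [T → . ( D], [T → . F D], [T → F . D] }  — shift, reduce
  I11: { [D → F D .], [T → F D .] }  — 2 reduces
  I12: { [D → g g . y] }  — shift
  I13: { [D → g g y .] }  — reduce
  I14: { [T → ( D .] }  — reduce

I5 contains reduce item [F → g .] and shift item [D → g . g y] — shift-reduce conflict.
I7 contains reduce item [F → y F .] and shift items [D → . g g y], [F → . g], [F → . y F], [T → . ( D] — shift-reduce conflict.
I10 contains reduce item [F → F F .] and shift items [D → . g g y], [F → . g], [F → . y F], [T → . ( D] — shift-reduce conflict.

Answer: Yes — I5: [F → g .] vs [D → g . g y]; I7: [F → y F .] vs [D → . g g y]; I10: [F → F F .] vs [D → . g g y]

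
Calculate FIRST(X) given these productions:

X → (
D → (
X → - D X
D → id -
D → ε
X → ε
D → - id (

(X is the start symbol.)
From X → (:
  - '(' is a terminal: add '(' and stop
From X → - D X:
  - '-' is a terminal: add '-' and stop
From X → ε:
  - ε-production, so ε ∈ FIRST(X)

Collecting: FIRST(X) = { '(', '-', ε }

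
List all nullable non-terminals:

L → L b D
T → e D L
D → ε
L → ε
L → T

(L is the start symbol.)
{ 'D', 'L' }

ε-productions: D → ε, L → ε
So D, L are immediately nullable.
No further non-terminal can be added: every production for the remaining non-terminals contains a terminal or a non-nullable non-terminal.
Nullable = { 'D', 'L' }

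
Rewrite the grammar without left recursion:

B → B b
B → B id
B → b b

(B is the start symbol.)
B → b b B'
B' → b B'
B' → id B'
B' → ε

B is directly left-recursive. The standard transformation for
  A → A α₁ | ... | A α_m | β₁ | ... | β_n
is
  A  → β₁ A' | ... | β_n A'
  A' → α₁ A' | ... | α_m A' | ε

B → b b becomes B → b b B'
B → B b becomes B' → b B'
B → B id becomes B' → id B'
Add B' → ε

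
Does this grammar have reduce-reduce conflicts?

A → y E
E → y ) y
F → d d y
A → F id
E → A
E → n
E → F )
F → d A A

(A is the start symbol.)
No reduce-reduce conflicts

Augment with A' → A and build the canonical LR(0) collection (I0 = CLOSURE({[A' → . A]}), then GOTO on every symbol after a dot until no new states appear). It has 18 states:
  I0: { [A → . F id], [A → . y E], [A' → . A], [F → . d A A], [F → . d d y] }  — shift
  I1: { [A' → A .] }  — accept
  I2: { [A → F . id] }  — shift
  I3: { [A → . F id], [A → . y E], [F → . d A A], [F → . d d y], [F → d . A A], [F → d . d y] }  — shift
  I4: { [A → . F id], [A → . y E], [A → y . E], [E → . A], [E → . F )], [E → . n], [E → . y ) y], [F → . d A A], [F → . d d y] }  — shift
  I5: { [E → A .] }  — reduce
  I6: { [A → y E .] }  — reduce
  I7: { [A → F . id], [E → F . )] }  — shift
  I8: { [E → n .] }  — reduce
  I9: { [A → . F id], [A → . y E], [A → y . E], [E → . A], [E → . F )], [E → . n], [E → . y ) y], [E → y . ) y], [F → . d A A], [F → . d d y] }  — shift
  I10: { [E → y ) . y] }  — shift
  I11: { [E → y ) y .] }  — reduce
  I12: { [E → F ) .] }  — reduce
  I13: { [A → F id .] }  — reduce
  I14: { [A → . F id], [A → . y E], [F → . d A A], [F → . d d y], [F → d A . A] }  — shift
  I15: { [A → . F id], [A → . y E], [F → . d A A], [F → . d d y], [F → d . A A], [F → d . d y], [F → d d . y] }  — shift
  I16: { [A → . F id], [A → . y E], [A → y . E], [E → . A], [E → . F )], [E → . n], [E → . y ) y], [F → . d A A], [F → . d d y], [F → d d y .] }  — shift, reduce
  I17: { [F → d A A .] }  — reduce

No state contains more than one complete item.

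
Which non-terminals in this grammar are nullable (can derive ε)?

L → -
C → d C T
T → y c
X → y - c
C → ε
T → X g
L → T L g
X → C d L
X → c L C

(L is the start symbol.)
{ 'C' }

ε-productions: C → ε
So C is immediately nullable.
No further non-terminal can be added: every production for the remaining non-terminals contains a terminal or a non-nullable non-terminal.
Nullable = { 'C' }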